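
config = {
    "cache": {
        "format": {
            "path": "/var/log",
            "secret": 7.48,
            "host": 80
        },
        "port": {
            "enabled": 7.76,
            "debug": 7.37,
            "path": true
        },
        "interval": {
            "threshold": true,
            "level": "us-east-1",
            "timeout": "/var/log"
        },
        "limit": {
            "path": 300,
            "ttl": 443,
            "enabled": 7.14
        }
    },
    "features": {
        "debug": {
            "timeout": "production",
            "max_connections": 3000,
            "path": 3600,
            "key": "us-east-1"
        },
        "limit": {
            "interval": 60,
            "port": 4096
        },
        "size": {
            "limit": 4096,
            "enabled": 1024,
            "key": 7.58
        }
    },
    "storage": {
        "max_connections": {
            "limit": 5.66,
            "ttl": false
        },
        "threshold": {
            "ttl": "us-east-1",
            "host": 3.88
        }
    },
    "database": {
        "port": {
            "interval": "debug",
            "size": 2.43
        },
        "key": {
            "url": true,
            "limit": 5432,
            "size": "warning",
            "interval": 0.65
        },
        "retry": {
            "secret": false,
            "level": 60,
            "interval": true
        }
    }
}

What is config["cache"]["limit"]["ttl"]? 443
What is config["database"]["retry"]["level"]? 60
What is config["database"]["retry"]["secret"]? False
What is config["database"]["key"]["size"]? "warning"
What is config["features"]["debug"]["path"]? 3600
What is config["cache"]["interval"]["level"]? "us-east-1"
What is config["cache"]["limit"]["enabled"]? 7.14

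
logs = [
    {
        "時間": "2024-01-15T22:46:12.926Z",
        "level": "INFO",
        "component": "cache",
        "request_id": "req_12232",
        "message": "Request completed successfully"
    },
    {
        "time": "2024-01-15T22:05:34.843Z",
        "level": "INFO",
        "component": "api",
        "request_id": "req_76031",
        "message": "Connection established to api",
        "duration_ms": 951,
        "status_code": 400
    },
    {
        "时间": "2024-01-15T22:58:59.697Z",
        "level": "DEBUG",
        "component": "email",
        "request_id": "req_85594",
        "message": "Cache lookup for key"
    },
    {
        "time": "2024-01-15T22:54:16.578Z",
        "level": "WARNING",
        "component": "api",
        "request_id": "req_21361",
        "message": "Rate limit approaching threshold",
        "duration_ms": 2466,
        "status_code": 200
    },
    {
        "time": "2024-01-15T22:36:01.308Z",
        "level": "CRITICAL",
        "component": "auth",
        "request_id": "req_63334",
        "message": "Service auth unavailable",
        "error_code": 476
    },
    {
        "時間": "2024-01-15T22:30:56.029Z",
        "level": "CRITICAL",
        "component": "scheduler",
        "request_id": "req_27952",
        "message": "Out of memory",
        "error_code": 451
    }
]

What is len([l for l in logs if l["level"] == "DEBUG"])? 1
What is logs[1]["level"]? "INFO"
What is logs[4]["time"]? "2024-01-15T22:36:01.308Z"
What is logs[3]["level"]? "WARNING"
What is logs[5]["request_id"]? "req_27952"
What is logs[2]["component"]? "email"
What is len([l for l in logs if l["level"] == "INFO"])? 2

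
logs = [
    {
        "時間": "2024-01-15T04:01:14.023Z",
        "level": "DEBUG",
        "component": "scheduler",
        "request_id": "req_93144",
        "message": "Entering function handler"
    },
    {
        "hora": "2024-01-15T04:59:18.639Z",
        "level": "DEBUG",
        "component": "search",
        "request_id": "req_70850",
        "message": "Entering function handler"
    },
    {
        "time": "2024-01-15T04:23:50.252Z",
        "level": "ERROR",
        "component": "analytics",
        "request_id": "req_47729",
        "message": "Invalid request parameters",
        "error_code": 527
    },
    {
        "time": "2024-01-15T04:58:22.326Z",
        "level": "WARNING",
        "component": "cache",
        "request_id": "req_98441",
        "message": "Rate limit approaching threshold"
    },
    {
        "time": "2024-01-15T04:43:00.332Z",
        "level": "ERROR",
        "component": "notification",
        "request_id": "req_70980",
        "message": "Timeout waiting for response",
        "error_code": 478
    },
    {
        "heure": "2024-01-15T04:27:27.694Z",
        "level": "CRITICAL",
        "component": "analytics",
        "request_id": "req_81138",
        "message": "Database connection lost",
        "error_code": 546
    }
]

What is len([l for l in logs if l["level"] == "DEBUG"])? 2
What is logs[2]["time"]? "2024-01-15T04:23:50.252Z"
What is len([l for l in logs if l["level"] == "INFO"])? 0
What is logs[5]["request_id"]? "req_81138"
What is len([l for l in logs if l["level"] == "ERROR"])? 2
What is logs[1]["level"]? "DEBUG"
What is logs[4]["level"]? "ERROR"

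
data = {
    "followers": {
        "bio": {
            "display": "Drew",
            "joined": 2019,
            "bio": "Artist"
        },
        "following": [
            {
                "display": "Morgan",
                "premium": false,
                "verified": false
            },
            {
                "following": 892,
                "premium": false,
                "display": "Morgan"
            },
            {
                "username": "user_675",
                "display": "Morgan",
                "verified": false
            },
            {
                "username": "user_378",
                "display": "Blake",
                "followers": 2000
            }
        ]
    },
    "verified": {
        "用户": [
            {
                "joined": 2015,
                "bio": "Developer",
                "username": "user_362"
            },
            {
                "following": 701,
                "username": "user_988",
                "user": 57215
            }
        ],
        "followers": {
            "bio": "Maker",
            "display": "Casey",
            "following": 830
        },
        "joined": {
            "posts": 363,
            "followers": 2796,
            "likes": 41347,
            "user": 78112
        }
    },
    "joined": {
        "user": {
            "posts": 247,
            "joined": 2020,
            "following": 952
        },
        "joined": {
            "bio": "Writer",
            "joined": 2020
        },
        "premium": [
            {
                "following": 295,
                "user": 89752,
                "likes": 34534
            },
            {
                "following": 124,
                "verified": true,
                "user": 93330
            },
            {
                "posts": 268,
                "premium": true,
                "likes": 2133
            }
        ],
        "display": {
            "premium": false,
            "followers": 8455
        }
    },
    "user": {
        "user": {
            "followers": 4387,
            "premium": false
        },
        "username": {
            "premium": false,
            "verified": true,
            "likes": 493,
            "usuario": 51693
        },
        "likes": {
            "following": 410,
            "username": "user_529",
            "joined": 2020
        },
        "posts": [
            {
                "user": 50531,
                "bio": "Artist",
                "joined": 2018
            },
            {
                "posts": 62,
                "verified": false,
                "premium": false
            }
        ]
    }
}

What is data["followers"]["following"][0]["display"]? "Morgan"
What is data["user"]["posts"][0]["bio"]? "Artist"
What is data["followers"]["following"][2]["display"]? "Morgan"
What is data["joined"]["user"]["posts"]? 247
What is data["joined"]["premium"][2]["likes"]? 2133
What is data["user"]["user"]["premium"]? False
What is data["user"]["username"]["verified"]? True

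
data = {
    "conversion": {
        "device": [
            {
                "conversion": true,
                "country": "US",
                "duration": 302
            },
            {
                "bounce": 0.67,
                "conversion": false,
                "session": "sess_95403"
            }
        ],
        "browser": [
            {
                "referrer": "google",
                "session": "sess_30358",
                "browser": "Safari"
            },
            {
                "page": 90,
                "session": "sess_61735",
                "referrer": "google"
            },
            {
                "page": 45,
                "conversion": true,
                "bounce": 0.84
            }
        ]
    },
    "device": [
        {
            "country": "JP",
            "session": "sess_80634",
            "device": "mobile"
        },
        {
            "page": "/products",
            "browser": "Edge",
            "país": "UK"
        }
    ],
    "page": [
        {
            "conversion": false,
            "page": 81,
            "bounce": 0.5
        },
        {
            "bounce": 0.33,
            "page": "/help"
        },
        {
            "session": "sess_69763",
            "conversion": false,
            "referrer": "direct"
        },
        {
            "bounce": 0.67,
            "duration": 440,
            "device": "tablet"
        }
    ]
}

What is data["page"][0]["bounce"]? 0.5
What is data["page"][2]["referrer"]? "direct"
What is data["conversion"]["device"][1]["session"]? "sess_95403"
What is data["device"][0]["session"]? "sess_80634"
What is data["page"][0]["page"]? 81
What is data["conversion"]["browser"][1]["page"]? 90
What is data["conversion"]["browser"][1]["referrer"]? "google"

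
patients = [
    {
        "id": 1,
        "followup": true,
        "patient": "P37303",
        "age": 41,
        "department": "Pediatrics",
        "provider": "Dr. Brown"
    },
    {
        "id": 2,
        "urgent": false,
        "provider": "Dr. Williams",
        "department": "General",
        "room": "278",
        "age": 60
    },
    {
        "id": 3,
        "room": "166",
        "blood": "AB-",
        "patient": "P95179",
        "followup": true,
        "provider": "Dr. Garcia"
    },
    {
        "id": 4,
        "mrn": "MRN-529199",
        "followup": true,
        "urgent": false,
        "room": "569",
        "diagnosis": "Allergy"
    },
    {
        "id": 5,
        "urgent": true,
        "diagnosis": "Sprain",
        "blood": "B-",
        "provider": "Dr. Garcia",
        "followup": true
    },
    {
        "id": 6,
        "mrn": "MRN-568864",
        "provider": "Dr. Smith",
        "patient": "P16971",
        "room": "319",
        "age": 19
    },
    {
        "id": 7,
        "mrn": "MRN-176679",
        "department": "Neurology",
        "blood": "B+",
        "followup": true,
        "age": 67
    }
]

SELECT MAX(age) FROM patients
67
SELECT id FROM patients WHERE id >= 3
[3, 4, 5, 6, 7]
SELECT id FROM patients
[1, 2, 3, 4, 5, 6, 7]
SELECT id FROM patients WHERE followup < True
[]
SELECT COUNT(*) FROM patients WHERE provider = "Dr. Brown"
1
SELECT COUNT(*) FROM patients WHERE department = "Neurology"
1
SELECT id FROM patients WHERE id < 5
[1, 2, 3, 4]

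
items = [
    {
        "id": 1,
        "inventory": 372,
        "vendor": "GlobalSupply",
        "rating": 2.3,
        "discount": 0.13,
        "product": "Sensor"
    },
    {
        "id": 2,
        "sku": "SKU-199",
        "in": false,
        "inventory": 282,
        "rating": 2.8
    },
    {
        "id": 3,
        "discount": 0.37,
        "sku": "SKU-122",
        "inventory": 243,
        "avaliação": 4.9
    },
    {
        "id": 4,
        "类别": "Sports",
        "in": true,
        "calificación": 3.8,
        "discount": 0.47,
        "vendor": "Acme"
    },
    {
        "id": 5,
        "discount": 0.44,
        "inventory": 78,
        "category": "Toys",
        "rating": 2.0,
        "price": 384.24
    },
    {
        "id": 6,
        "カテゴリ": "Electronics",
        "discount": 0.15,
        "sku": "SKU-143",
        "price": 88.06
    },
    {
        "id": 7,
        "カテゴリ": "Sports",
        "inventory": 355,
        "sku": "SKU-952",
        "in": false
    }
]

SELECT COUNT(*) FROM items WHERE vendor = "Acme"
1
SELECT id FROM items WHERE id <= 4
[1, 2, 3, 4]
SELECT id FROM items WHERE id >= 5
[5, 6, 7]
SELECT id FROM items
[1, 2, 3, 4, 5, 6, 7]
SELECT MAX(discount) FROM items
0.47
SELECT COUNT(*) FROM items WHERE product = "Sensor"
1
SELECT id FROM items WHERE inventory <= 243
[3, 5]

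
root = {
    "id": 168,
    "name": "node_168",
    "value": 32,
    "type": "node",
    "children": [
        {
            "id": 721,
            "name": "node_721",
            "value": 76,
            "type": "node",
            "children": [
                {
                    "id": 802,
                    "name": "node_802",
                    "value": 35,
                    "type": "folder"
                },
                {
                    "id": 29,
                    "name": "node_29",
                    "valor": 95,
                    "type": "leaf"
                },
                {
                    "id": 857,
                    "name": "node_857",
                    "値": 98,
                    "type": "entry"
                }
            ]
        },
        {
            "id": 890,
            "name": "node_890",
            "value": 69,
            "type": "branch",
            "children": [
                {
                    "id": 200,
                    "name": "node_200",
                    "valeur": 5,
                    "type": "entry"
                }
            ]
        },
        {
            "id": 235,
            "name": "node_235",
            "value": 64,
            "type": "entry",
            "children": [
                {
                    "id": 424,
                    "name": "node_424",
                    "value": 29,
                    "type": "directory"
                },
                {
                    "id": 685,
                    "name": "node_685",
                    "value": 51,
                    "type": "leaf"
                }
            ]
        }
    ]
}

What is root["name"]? "node_168"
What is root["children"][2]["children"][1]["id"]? 685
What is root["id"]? 168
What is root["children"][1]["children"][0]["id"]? 200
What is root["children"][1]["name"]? "node_890"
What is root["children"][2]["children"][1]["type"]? "leaf"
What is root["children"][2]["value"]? 64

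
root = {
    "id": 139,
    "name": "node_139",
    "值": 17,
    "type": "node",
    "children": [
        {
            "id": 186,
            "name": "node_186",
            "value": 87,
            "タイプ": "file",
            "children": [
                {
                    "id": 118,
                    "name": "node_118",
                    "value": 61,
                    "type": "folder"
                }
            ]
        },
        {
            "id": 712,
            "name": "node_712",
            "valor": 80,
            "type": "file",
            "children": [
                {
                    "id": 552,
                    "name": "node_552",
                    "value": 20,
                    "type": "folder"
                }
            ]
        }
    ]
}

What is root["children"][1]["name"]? "node_712"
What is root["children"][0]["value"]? 87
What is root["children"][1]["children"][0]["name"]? "node_552"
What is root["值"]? 17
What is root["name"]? "node_139"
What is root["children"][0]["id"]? 186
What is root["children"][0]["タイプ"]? "file"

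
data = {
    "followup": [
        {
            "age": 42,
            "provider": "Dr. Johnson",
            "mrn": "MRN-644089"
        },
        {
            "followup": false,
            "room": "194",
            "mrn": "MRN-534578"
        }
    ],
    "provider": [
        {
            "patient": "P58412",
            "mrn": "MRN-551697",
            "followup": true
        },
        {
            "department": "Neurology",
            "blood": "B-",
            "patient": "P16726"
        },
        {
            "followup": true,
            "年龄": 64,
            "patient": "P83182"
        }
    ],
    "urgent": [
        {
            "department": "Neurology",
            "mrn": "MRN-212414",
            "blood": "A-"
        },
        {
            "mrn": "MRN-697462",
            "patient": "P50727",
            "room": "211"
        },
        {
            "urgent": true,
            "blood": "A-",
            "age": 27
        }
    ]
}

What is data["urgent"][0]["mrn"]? "MRN-212414"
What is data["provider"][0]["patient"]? "P58412"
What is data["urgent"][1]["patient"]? "P50727"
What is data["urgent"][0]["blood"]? "A-"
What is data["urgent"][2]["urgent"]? True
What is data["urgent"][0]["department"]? "Neurology"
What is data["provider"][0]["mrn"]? "MRN-551697"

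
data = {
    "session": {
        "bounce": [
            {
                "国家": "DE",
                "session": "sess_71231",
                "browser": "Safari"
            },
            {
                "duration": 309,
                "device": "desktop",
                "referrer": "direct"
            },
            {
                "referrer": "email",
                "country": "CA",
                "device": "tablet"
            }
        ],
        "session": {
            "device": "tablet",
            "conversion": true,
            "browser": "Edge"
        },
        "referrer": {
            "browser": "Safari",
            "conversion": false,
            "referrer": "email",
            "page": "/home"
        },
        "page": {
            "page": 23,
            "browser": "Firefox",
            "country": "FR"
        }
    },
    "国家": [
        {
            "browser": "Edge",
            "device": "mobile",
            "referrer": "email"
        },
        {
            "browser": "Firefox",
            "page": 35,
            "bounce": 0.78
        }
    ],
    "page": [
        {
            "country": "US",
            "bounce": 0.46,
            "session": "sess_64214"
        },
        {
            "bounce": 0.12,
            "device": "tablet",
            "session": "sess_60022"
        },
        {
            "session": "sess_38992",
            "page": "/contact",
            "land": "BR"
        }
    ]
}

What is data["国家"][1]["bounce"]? 0.78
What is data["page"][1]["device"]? "tablet"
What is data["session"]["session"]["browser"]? "Edge"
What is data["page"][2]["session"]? "sess_38992"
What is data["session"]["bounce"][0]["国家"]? "DE"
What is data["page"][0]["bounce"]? 0.46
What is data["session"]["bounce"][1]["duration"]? 309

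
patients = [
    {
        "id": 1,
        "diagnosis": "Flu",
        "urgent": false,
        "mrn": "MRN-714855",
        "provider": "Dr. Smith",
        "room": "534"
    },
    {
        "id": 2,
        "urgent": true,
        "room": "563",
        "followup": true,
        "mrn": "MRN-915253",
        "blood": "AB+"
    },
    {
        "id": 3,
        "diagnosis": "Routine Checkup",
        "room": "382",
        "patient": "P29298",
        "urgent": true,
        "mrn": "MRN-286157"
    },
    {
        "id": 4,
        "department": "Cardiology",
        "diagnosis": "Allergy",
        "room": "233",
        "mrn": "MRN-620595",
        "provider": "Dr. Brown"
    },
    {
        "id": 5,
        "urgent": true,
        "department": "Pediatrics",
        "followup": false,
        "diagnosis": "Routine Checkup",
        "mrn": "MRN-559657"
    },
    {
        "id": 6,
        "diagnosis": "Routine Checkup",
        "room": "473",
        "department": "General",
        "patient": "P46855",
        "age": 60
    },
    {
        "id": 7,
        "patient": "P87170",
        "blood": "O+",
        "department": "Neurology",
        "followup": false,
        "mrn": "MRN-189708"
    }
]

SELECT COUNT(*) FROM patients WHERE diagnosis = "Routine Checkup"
3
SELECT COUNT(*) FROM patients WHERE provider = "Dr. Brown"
1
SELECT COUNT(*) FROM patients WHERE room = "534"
1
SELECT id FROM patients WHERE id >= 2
[2, 3, 4, 5, 6, 7]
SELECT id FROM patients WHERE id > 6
[7]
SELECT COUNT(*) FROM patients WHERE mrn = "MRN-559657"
1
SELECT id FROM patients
[1, 2, 3, 4, 5, 6, 7]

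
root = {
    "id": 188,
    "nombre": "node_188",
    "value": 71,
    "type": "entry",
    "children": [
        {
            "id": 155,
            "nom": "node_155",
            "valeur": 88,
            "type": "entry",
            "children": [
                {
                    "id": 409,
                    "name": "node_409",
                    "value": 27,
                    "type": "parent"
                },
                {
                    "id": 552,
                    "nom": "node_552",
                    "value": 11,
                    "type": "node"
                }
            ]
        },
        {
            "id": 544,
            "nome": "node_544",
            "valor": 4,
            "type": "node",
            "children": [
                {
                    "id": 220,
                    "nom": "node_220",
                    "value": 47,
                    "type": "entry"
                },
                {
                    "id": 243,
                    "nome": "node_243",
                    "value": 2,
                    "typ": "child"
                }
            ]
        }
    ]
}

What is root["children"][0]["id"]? 155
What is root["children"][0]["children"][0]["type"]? "parent"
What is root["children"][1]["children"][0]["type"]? "entry"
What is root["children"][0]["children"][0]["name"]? "node_409"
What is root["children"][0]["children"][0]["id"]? 409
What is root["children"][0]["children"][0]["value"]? 27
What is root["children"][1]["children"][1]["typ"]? "child"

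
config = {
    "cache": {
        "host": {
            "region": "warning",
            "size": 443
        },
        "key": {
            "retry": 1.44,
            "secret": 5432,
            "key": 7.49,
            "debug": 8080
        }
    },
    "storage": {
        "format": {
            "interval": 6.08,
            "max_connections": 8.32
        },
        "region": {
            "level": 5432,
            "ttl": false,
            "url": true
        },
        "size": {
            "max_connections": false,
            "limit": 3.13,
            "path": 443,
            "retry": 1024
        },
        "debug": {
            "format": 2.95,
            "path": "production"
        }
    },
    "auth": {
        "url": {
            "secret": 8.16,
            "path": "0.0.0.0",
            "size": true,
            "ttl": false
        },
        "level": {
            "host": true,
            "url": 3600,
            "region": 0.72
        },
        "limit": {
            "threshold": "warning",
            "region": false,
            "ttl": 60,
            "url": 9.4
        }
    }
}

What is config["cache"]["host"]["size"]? 443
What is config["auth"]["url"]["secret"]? 8.16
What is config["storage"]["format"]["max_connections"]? 8.32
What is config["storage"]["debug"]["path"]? "production"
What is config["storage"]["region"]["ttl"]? False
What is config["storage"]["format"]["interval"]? 6.08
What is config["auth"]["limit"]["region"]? False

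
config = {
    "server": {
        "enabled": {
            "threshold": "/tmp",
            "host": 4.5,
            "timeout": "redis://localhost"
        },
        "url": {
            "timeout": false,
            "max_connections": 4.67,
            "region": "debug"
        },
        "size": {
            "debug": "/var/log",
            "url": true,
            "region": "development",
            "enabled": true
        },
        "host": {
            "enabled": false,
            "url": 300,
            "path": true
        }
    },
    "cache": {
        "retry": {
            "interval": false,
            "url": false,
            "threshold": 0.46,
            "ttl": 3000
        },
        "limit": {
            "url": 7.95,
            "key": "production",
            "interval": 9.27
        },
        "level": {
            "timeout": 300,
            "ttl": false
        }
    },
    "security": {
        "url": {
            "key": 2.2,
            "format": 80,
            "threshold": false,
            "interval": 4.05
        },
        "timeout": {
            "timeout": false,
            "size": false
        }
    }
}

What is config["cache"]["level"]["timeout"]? 300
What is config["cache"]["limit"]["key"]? "production"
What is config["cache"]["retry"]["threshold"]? 0.46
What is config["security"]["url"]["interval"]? 4.05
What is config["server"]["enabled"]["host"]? 4.5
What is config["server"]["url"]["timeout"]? False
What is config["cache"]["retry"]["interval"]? False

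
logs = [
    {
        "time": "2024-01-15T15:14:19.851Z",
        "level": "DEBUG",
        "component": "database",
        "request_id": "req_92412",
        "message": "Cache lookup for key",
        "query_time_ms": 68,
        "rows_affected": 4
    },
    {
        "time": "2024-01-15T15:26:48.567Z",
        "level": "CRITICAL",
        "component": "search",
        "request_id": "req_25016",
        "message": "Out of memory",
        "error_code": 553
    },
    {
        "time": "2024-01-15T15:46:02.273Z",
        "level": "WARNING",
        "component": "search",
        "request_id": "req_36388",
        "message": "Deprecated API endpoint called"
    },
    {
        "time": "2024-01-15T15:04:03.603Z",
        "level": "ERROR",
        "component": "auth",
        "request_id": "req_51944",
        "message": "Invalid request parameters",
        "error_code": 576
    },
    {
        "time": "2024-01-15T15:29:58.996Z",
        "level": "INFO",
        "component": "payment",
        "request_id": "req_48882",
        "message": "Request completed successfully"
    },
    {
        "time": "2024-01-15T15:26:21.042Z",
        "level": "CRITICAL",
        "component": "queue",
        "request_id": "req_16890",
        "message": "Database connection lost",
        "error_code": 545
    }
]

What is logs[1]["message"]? "Out of memory"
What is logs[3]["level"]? "ERROR"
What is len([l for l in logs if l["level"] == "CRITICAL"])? 2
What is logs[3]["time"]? "2024-01-15T15:04:03.603Z"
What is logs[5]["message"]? "Database connection lost"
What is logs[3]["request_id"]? "req_51944"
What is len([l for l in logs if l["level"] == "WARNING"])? 1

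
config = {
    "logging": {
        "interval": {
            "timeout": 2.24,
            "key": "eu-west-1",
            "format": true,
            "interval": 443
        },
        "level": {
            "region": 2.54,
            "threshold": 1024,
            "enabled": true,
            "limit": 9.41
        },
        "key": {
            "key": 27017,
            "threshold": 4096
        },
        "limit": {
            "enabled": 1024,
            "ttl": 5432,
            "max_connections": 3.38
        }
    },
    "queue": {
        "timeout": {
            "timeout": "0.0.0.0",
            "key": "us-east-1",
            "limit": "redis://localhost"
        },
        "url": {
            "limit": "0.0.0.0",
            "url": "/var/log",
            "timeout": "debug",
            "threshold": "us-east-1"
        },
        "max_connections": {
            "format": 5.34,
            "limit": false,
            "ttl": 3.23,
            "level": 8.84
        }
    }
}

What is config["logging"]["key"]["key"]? 27017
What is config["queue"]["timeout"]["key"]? "us-east-1"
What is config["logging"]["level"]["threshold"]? 1024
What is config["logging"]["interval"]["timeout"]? 2.24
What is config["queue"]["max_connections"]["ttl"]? 3.23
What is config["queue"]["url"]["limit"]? "0.0.0.0"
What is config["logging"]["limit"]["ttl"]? 5432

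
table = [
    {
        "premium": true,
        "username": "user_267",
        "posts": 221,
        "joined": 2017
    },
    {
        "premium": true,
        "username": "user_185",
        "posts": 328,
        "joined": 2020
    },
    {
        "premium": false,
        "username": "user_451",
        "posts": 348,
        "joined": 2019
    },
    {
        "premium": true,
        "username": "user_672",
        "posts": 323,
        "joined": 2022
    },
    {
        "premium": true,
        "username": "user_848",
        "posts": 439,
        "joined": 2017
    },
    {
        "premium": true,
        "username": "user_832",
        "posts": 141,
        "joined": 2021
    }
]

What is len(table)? 6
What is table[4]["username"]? "user_848"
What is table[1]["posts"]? 328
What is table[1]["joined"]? 2020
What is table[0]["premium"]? True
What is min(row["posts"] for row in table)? 141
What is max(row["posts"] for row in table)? 439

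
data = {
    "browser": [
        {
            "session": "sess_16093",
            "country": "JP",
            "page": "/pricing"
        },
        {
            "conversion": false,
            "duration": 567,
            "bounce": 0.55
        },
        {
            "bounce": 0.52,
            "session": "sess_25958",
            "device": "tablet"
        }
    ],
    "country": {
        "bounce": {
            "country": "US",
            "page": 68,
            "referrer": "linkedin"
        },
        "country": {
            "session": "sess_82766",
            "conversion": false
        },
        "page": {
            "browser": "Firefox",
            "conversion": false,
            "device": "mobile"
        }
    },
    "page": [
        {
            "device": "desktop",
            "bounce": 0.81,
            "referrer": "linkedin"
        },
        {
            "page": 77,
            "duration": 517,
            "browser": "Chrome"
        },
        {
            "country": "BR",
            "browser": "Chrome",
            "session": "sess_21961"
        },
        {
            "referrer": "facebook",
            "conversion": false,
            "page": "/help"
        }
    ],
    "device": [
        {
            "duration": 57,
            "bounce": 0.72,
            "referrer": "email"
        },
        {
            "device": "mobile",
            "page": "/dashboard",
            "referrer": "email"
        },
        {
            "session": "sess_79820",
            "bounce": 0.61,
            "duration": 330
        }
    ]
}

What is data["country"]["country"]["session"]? "sess_82766"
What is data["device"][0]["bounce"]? 0.72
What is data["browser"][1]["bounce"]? 0.55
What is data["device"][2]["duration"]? 330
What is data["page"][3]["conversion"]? False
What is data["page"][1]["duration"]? 517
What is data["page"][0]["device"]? "desktop"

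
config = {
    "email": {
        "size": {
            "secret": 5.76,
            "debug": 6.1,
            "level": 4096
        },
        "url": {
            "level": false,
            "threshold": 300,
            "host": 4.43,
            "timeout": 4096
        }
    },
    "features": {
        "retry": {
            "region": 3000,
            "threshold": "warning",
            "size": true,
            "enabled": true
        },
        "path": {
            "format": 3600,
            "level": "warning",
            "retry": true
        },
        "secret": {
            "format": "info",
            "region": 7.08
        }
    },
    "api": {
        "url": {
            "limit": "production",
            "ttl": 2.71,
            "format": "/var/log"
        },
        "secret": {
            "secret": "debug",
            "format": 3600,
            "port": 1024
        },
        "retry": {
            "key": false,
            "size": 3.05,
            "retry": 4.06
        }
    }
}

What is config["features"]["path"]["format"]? 3600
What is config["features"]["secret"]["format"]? "info"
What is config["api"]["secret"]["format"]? 3600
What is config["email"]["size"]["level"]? 4096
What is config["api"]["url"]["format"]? "/var/log"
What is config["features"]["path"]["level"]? "warning"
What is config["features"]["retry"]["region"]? 3000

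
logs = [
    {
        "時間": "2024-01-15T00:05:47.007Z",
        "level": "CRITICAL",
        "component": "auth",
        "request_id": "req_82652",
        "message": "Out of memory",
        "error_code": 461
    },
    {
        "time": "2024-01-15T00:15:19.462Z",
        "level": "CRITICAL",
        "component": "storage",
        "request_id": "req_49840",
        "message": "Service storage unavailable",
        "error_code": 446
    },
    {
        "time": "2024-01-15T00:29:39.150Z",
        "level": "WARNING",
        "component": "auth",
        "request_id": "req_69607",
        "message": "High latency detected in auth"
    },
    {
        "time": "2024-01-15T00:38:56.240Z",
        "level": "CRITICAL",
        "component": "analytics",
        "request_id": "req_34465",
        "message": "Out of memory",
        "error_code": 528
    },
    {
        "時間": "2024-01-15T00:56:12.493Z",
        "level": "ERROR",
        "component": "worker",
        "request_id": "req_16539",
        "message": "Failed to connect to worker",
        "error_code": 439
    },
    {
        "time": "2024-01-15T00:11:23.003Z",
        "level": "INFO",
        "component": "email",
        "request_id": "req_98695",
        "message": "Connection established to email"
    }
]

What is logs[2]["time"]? "2024-01-15T00:29:39.150Z"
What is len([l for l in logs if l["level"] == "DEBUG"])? 0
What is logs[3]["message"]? "Out of memory"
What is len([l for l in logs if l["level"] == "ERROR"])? 1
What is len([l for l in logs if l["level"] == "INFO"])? 1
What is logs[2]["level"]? "WARNING"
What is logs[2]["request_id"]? "req_69607"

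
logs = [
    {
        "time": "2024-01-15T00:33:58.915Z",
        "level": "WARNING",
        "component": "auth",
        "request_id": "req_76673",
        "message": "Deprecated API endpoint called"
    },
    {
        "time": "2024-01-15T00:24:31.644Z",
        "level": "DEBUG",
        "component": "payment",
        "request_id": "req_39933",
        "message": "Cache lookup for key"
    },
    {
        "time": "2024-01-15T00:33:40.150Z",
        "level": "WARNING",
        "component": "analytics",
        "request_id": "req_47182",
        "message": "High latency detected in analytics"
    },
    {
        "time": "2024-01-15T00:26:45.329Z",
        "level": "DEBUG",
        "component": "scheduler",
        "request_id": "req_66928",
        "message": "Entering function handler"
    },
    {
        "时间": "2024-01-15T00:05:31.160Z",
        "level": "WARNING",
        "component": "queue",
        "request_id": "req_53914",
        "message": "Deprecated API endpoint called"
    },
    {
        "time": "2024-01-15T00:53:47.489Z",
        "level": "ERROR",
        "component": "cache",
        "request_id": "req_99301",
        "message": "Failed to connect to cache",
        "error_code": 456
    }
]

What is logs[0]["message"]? "Deprecated API endpoint called"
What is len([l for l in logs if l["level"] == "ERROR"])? 1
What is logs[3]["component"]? "scheduler"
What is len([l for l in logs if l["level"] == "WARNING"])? 3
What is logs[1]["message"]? "Cache lookup for key"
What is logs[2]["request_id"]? "req_47182"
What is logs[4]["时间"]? "2024-01-15T00:05:31.160Z"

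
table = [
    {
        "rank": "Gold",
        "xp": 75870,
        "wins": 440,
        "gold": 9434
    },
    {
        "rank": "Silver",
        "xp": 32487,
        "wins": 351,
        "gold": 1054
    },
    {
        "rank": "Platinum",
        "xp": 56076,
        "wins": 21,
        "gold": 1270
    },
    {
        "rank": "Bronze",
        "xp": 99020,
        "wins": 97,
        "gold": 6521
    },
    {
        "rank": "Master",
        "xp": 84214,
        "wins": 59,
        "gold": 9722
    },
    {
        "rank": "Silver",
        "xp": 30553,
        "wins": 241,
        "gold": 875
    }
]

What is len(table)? 6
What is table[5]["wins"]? 241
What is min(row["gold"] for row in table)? 875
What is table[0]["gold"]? 9434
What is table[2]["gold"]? 1270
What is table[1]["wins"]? 351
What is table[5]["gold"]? 875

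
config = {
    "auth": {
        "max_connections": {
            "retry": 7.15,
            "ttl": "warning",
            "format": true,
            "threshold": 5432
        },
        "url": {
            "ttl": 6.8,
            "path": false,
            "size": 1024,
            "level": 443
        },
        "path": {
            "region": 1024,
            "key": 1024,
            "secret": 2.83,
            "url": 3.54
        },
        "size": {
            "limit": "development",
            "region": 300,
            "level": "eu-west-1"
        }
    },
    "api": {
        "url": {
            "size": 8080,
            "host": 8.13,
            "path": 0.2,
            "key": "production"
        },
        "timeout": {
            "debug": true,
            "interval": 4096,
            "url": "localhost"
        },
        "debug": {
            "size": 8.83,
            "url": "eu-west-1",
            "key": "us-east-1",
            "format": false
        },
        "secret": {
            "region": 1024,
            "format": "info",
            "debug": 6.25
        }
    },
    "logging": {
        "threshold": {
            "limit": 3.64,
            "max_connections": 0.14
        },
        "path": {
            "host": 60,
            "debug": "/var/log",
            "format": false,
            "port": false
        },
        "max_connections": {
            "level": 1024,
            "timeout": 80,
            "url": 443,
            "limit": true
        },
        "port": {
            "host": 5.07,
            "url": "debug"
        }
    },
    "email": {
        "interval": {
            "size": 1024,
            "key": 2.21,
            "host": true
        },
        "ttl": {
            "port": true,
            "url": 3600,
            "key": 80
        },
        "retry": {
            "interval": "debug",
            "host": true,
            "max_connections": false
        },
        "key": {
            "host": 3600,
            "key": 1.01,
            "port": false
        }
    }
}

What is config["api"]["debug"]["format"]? False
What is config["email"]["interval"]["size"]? 1024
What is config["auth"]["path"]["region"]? 1024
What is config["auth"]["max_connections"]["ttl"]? "warning"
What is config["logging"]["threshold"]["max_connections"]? 0.14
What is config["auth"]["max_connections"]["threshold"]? 5432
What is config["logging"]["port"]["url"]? "debug"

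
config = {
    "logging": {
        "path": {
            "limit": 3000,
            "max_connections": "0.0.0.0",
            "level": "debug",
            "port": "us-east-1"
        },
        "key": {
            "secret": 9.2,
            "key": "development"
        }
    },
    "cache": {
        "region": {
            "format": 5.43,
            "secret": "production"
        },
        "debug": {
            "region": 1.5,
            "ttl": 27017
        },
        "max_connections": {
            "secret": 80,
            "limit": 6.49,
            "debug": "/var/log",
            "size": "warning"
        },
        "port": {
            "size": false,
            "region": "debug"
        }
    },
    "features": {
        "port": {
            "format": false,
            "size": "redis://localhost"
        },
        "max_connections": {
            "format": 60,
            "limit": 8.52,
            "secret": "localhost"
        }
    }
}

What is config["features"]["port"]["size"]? "redis://localhost"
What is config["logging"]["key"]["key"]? "development"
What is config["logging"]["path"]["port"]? "us-east-1"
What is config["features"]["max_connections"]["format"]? 60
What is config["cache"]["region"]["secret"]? "production"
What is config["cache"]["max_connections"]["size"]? "warning"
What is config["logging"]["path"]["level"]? "debug"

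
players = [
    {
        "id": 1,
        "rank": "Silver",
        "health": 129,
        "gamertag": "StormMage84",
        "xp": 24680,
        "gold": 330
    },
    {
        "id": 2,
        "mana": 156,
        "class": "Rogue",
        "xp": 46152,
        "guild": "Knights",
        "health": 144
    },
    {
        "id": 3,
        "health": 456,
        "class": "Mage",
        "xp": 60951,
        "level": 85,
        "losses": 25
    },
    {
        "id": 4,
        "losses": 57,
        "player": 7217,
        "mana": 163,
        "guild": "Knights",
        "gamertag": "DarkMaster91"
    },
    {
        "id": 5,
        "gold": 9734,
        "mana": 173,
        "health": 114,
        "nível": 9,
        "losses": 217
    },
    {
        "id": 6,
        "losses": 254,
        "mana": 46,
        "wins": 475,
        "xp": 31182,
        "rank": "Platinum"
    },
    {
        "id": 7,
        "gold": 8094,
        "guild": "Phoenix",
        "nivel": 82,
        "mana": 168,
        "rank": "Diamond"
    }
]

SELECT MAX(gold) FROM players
9734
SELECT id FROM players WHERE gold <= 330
[1]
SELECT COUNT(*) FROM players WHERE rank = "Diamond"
1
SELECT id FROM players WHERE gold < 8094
[1]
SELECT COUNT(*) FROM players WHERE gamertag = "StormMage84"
1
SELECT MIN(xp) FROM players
24680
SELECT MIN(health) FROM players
114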